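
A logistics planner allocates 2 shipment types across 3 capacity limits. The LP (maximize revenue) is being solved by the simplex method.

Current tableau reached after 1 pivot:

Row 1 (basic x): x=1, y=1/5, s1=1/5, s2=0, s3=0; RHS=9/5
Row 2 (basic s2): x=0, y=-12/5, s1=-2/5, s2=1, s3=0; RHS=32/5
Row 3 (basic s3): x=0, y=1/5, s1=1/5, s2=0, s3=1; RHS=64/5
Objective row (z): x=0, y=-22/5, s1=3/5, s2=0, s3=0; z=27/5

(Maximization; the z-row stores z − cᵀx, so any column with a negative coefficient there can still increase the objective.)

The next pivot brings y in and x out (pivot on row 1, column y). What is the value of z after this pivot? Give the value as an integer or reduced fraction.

45

Minimum ratio for y: (9/5)/(1/5) = 9.
z changes by −(z-row coeff of y)·ratio = −(-22/5)·9 = 198/5.
New z = 27/5 + (198/5) = 45.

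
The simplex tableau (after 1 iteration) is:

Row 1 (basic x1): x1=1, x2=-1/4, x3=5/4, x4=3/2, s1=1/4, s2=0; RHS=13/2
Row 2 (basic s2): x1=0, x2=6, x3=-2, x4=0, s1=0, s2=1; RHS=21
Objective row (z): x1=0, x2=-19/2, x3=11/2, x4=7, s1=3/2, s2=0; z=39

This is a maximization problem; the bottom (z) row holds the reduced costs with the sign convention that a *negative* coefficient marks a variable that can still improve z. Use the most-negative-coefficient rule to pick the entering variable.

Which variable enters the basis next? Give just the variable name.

x2

Objective-row coefficients: x1: 0, x2: -19/2, x3: 11/2, x4: 7, s1: 3/2, s2: 0.
The most negative is -19/2 in column x2, so x2 enters.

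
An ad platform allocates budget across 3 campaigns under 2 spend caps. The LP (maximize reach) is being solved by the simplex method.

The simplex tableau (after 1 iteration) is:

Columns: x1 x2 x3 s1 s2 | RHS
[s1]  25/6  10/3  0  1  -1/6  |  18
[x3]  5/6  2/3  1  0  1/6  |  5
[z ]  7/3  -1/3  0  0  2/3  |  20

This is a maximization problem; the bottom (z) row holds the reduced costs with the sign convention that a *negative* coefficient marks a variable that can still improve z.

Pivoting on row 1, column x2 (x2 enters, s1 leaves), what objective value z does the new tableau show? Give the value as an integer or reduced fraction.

Minimum ratio for x2: 18/(10/3) = 27/5.
z changes by −(z-row coeff of x2)·ratio = −(-1/3)·(27/5) = 9/5.
New z = 20 + (9/5) = 109/5.

109/5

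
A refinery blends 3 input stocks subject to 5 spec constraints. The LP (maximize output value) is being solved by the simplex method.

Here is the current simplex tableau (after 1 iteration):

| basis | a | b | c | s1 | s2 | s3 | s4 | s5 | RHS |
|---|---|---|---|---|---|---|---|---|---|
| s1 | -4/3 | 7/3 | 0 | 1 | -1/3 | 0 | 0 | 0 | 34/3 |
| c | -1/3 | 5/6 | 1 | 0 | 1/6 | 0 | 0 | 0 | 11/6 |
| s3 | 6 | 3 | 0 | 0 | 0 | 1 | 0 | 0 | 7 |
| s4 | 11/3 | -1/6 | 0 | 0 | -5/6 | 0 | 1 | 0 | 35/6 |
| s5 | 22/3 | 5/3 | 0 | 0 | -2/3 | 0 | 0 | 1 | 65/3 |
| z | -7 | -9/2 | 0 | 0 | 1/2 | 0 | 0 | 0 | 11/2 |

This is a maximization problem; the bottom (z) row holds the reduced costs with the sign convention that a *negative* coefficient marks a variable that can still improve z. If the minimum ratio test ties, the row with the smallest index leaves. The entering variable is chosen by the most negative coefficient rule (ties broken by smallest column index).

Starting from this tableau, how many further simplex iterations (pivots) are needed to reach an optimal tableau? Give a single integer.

2

pivot: a in, s3 out → z = 41/3
pivot: b in, c out → z = 143/9
No improving column remains; optimal.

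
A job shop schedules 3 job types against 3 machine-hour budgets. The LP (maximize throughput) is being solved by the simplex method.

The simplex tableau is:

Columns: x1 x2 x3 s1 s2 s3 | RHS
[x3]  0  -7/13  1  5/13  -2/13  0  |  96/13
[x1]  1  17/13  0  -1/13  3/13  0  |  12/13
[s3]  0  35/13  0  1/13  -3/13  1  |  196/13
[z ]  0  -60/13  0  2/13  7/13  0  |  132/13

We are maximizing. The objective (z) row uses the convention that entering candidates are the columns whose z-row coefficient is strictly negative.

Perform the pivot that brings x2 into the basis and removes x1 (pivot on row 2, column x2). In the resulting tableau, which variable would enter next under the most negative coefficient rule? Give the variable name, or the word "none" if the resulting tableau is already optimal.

s1

Pivot element 17/13. New z-row = old z-row − (-60/13)·(row 2/(17/13)).
Updated z-row coefficients: x1: 60/17, x2: 0, x3: 0, s1: -2/17, s2: 23/17, s3: 0.
The most negative is -2/17 in column s1, so s1 would enter next.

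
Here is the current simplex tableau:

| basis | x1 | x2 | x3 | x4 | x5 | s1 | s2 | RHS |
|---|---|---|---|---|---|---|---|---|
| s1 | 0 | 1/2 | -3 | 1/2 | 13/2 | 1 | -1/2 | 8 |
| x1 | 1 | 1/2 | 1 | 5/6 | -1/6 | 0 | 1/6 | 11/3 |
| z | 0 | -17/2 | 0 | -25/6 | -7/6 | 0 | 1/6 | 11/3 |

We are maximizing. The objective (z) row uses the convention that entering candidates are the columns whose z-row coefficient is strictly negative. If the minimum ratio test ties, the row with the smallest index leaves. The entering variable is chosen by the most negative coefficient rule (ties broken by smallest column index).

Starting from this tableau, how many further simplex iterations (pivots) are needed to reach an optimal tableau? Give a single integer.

2

pivot: x2 in, x1 out → z = 66
pivot: x5 in, s1 out → z = 343/5
No improving column remains; optimal.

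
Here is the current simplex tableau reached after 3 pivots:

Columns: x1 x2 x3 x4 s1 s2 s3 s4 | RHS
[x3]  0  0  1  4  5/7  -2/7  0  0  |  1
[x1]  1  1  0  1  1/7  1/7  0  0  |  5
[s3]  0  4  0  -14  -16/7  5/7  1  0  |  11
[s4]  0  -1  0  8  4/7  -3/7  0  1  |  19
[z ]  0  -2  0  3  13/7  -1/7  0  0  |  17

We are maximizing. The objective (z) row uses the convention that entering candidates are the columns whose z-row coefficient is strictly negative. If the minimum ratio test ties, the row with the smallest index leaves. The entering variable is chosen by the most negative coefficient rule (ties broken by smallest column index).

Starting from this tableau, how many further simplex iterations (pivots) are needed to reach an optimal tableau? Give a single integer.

pivot: x2 in, s3 out → z = 45/2
pivot: x4 in, x3 out → z = 47/2
pivot: s2 in, x1 out → z = 761/32
No improving column remains; optimal.

3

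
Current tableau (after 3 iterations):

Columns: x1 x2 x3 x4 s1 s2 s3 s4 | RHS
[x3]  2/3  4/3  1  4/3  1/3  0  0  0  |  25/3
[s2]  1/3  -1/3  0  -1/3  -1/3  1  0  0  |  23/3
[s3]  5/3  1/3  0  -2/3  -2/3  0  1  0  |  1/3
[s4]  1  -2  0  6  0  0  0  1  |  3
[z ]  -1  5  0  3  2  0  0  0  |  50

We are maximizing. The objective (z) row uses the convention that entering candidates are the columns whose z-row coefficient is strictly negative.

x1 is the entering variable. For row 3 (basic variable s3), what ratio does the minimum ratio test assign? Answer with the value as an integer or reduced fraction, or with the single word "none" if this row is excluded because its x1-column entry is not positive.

Ratio = RHS / (x1 entry) = (1/3) / (5/3) = 1/5.

1/5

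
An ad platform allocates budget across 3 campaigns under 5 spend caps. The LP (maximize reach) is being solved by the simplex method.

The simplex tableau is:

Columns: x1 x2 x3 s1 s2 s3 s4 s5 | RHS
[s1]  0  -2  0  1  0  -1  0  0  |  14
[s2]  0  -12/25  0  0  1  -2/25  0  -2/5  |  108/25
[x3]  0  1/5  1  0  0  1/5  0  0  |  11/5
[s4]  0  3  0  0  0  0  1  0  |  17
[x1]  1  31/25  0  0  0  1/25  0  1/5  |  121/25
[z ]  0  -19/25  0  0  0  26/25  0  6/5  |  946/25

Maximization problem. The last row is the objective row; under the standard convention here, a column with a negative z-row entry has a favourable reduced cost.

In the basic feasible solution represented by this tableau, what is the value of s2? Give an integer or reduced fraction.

s2 is basic (row 2); its value is the RHS of that row: 108/25.

108/25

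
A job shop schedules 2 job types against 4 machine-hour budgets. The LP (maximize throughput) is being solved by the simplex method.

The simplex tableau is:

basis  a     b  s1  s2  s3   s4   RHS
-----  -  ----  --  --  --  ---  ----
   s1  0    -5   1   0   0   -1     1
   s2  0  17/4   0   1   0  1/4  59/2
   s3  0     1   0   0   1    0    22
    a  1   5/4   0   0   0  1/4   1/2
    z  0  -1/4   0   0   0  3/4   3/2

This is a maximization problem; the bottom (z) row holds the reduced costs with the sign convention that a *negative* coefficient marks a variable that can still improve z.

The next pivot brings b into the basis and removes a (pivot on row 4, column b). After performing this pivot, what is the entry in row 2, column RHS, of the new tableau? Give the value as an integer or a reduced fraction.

Pivot element is row 4, column b: 5/4.
Normalize row 4: new (row 4, RHS) = (1/2)/(5/4) = 2/5.
row 2 ← row 2 − (17/4)·(new row 4): 59/2 − (17/4)·(2/5) = 139/5.

139/5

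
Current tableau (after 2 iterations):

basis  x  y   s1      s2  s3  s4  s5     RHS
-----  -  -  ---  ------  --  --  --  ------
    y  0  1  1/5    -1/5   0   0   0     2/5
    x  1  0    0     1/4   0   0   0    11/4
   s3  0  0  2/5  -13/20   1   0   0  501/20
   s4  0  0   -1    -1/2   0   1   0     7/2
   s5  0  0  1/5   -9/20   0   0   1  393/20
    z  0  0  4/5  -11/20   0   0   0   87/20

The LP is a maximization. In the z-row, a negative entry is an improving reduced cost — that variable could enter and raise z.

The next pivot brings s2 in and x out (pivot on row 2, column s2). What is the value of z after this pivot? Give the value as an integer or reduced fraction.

Minimum ratio for s2: (11/4)/(1/4) = 11.
z changes by −(z-row coeff of s2)·ratio = −(-11/20)·11 = 121/20.
New z = 87/20 + (121/20) = 52/5.

52/5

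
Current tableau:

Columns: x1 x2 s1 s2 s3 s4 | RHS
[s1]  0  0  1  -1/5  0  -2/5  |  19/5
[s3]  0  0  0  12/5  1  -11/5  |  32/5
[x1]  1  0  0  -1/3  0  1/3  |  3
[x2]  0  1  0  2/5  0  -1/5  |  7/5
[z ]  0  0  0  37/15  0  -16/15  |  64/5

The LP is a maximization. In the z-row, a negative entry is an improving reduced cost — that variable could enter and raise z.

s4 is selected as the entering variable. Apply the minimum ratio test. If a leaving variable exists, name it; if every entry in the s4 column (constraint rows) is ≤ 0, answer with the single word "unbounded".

x1

Ratios: row 1 (s1): entry -2/5 ≤ 0, skip; row 2 (s3): entry -11/5 ≤ 0, skip; row 3 (x1): 3/(1/3) = 9; row 4 (x2): entry -1/5 ≤ 0, skip.
Minimum ratio is in the x1 row, so x1 leaves.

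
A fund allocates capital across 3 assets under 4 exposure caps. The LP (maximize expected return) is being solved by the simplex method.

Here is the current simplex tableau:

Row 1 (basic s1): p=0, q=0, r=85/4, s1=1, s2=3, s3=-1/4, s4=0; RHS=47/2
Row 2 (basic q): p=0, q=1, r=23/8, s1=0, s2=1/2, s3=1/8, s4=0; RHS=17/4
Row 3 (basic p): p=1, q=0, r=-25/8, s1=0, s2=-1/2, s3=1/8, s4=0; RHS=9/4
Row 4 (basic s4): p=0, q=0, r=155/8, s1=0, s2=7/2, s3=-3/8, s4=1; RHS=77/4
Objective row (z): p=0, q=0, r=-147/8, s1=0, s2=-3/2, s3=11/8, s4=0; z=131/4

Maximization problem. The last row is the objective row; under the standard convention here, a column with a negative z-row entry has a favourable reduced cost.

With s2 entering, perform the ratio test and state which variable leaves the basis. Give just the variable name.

Ratios: row 1 (s1): (47/2)/3 = 47/6; row 2 (q): (17/4)/(1/2) = 17/2; row 3 (p): entry -1/2 ≤ 0, skip; row 4 (s4): (77/4)/(7/2) = 11/2.
Minimum ratio 11/2 is in the s4 row, so s4 leaves.

s4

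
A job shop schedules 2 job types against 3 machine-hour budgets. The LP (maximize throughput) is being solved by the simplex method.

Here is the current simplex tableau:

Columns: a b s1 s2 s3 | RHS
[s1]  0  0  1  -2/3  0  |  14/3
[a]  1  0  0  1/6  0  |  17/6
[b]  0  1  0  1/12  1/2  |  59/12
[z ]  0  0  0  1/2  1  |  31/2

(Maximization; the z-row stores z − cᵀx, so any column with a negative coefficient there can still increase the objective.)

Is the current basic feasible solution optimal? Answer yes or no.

yes

No objective-row coefficient is strictly negative, so no entering variable exists; the tableau is optimal.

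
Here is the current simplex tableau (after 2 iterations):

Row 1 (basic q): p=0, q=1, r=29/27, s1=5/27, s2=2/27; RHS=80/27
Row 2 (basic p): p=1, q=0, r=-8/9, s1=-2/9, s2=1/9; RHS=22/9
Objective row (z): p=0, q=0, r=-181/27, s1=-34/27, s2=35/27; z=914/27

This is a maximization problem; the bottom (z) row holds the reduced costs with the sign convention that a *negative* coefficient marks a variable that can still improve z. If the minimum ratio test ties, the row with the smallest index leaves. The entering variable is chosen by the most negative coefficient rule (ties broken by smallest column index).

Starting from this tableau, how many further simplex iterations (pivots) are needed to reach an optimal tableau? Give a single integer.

pivot: r in, q out → z = 1518/29
pivot: s1 in, r out → z = 54
No improving column remains; optimal.

2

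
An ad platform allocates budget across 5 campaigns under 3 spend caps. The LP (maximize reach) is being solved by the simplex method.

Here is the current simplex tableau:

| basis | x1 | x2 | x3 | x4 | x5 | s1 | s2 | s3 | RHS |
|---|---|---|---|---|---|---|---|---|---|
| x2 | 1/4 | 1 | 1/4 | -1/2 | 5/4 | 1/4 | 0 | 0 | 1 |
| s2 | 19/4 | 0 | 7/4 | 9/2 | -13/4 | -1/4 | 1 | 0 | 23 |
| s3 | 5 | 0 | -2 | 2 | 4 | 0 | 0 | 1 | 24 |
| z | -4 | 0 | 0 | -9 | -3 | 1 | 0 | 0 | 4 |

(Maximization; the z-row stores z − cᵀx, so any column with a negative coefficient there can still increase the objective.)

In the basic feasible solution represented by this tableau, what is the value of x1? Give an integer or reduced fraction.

0

x1 is nonbasic (not in the basis column), so its value in the current BFS is 0.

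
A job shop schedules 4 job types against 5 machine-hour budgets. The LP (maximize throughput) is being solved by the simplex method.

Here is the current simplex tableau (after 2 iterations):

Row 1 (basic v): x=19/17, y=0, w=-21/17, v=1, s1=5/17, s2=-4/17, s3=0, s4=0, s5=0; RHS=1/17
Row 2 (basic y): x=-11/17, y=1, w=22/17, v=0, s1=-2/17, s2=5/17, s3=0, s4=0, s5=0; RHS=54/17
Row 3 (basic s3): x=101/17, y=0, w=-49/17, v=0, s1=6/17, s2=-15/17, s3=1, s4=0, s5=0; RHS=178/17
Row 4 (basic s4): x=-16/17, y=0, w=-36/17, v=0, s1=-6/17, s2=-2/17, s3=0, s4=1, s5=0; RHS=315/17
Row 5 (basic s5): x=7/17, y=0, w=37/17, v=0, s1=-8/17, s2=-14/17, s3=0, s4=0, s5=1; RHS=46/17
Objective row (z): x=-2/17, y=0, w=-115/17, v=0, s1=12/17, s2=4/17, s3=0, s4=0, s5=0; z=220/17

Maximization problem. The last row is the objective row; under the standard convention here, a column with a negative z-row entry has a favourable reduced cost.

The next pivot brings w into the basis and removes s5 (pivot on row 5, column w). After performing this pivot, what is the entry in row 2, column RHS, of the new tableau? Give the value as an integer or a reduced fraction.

58/37

Pivot element is row 5, column w: 37/17.
Normalize row 5: new (row 5, RHS) = (46/17)/(37/17) = 46/37.
row 2 ← row 2 − (22/17)·(new row 5): 54/17 − (22/17)·(46/37) = 58/37.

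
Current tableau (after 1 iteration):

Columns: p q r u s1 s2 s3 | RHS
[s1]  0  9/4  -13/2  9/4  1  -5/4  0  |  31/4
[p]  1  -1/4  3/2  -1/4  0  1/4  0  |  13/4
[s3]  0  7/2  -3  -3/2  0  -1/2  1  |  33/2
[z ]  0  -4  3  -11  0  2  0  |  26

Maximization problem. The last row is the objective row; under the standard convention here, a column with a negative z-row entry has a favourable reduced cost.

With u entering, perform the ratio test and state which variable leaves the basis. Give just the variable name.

Ratios: row 1 (s1): (31/4)/(9/4) = 31/9; row 2 (p): entry -1/4 ≤ 0, skip; row 3 (s3): entry -3/2 ≤ 0, skip.
Minimum ratio 31/9 is in the s1 row, so s1 leaves.

s1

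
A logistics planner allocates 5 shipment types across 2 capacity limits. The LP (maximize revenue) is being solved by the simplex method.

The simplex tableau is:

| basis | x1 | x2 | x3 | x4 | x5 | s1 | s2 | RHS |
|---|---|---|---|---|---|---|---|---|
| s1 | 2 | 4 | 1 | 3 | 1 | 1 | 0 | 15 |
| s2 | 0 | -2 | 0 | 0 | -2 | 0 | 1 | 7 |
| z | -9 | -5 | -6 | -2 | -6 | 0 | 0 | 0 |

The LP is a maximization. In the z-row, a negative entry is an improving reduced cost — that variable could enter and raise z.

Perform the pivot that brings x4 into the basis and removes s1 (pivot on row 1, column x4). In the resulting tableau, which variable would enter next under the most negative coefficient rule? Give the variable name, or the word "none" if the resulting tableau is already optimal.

x1

Pivot element 3. New z-row = old z-row − (-2)·(row 1/3).
Updated z-row coefficients: x1: -23/3, x2: -7/3, x3: -16/3, x4: 0, x5: -16/3, s1: 2/3, s2: 0.
The most negative is -23/3 in column x1, so x1 would enter next.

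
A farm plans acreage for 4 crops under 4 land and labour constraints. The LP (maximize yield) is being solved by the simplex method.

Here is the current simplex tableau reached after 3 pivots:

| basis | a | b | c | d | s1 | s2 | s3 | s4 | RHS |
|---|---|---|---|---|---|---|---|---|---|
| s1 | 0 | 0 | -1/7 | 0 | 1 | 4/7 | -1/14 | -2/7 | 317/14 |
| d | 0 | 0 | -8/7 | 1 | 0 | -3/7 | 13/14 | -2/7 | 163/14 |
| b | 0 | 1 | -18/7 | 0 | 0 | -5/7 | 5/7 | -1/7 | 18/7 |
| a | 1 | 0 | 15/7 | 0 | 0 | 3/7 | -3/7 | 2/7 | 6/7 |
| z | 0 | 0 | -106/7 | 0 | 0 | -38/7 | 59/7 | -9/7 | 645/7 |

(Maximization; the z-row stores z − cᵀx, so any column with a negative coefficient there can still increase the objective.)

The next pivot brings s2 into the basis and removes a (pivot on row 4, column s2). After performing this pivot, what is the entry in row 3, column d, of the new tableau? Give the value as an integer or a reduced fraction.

0

Pivot element is row 4, column s2: 3/7.
Normalize row 4: new (row 4, d) = 0/(3/7) = 0.
row 3 ← row 3 − (-5/7)·(new row 4): 0 − (-5/7)·0 = 0.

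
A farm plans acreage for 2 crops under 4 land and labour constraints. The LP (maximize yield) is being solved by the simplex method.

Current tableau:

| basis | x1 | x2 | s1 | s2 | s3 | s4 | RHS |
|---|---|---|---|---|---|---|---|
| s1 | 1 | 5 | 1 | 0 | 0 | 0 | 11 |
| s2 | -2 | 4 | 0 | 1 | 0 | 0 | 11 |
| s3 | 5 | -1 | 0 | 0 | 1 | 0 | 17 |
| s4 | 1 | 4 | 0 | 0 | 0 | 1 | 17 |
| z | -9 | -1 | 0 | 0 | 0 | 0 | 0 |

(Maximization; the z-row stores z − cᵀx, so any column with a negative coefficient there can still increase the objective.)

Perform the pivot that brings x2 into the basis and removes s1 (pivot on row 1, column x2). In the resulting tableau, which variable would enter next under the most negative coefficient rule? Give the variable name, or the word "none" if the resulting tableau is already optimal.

x1

Pivot element 5. New z-row = old z-row − (-1)·(row 1/5).
Updated z-row coefficients: x1: -44/5, x2: 0, s1: 1/5, s2: 0, s3: 0, s4: 0.
The most negative is -44/5 in column x1, so x1 would enter next.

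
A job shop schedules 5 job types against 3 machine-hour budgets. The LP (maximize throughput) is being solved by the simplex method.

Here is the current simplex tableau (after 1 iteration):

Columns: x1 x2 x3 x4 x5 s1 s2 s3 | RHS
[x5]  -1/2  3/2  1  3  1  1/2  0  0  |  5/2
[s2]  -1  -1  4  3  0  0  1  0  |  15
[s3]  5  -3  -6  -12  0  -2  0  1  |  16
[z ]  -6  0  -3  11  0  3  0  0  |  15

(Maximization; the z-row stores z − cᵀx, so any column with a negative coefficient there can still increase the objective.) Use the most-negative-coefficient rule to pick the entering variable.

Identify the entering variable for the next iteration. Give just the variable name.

Objective-row coefficients: x1: -6, x2: 0, x3: -3, x4: 11, x5: 0, s1: 3, s2: 0, s3: 0.
The most negative is -6 in column x1, so x1 enters.

x1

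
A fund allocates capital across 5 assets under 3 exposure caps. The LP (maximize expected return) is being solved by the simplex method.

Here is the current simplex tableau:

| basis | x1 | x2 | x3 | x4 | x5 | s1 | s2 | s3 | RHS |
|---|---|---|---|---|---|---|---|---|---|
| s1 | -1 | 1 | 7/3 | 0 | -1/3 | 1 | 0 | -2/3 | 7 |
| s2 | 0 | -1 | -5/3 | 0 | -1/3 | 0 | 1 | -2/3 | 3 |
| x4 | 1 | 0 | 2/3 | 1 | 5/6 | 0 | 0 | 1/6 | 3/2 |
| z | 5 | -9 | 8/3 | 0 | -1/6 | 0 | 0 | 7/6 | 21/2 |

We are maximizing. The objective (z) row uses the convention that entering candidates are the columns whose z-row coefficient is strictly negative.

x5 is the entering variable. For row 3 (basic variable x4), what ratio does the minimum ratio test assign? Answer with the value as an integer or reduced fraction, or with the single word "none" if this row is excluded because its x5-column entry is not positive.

Ratio = RHS / (x5 entry) = (3/2) / (5/6) = 9/5.

9/5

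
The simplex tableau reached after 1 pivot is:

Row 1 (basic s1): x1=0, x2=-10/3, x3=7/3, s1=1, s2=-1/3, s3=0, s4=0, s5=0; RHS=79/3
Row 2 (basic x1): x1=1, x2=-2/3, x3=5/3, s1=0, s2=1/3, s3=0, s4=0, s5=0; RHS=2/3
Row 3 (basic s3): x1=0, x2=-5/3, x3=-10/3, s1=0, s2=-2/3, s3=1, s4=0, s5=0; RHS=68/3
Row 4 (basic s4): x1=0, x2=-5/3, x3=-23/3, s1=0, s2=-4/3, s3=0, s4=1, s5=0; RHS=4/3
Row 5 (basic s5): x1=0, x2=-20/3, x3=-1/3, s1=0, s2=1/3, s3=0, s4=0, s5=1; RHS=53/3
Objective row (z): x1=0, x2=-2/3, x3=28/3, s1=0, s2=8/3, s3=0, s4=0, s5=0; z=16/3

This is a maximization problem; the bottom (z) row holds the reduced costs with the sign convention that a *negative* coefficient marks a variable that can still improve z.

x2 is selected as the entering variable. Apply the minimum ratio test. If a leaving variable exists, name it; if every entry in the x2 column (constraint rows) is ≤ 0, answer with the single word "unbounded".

x2-column entries: row 1: -10/3, row 2: -2/3, row 3: -5/3, row 4: -5/3, row 5: -20/3. All ≤ 0, so x2 can increase without bound; the LP is unbounded in this direction.

unbounded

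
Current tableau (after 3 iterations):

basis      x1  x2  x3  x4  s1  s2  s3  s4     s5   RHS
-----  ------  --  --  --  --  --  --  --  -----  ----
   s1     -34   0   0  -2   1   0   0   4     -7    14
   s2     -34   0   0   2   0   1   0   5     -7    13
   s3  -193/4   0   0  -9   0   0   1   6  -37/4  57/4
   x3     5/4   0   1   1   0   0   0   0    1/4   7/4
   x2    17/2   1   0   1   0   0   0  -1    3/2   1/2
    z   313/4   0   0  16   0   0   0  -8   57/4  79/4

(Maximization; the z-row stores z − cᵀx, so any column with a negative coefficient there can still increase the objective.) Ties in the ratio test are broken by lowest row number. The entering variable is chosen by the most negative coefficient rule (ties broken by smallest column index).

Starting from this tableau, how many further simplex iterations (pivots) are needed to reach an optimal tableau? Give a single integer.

pivot: s4 in, s3 out → z = 155/4
No improving column remains; optimal.

1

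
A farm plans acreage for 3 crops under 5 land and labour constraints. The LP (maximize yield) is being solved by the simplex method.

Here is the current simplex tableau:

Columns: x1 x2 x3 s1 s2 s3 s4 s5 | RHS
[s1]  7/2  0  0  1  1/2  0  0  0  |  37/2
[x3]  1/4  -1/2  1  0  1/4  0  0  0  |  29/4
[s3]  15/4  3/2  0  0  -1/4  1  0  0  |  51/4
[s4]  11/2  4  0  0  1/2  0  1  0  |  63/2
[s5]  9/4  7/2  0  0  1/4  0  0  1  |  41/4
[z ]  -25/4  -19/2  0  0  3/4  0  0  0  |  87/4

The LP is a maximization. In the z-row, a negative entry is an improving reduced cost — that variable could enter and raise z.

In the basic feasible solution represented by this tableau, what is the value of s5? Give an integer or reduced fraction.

s5 is basic (row 5); its value is the RHS of that row: 41/4.

41/4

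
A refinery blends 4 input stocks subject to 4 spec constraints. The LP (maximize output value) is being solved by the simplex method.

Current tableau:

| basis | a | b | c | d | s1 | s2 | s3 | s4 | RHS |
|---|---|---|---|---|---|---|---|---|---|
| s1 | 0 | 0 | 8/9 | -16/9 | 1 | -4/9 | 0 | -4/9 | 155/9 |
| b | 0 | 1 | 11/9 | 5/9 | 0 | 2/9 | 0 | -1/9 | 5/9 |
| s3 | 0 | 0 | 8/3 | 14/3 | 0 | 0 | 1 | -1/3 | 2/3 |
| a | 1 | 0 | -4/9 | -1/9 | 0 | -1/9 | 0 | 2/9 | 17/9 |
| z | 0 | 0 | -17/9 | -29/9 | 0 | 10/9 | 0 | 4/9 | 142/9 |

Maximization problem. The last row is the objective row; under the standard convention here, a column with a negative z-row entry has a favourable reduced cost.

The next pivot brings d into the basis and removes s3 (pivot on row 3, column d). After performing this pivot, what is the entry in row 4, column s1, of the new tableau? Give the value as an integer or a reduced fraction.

0

Pivot element is row 3, column d: 14/3.
Normalize row 3: new (row 3, s1) = 0/(14/3) = 0.
row 4 ← row 4 − (-1/9)·(new row 3): 0 − (-1/9)·0 = 0.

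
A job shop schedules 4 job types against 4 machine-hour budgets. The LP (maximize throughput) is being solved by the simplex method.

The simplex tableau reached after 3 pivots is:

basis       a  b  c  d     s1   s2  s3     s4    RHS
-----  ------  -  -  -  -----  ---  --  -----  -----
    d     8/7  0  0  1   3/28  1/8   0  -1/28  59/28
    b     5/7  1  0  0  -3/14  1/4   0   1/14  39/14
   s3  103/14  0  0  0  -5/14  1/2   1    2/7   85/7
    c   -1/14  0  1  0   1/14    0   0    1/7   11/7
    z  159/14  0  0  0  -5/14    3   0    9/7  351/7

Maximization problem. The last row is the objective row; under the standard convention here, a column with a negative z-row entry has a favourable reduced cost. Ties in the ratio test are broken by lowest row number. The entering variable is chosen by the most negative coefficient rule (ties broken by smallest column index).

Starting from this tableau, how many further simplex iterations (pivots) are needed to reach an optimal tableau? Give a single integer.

1

pivot: s1 in, d out → z = 343/6
No improving column remains; optimal.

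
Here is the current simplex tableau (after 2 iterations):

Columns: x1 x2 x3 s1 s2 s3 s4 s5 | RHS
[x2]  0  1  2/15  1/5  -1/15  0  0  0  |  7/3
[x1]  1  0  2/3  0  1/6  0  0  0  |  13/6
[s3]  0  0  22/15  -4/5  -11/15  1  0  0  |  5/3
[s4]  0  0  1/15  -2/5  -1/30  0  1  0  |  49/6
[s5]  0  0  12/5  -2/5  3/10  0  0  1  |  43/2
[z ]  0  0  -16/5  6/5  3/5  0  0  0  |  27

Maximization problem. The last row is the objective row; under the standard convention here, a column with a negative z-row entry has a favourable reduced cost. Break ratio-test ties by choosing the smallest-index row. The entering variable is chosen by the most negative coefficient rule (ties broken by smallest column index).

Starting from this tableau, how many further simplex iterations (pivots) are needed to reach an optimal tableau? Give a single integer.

2

pivot: x3 in, s3 out → z = 337/11
pivot: s2 in, x1 out → z = 368/11
No improving column remains; optimal.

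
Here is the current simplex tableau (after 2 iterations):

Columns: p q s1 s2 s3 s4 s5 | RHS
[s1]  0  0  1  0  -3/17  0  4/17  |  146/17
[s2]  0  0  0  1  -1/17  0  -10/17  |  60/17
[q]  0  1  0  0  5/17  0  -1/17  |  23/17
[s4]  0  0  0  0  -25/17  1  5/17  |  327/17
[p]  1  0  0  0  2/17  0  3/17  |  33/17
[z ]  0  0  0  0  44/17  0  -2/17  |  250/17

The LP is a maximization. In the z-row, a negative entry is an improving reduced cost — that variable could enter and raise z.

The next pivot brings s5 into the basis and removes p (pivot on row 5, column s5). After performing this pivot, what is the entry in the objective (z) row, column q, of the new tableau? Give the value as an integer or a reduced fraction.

0

Pivot element is row 5, column s5: 3/17.
Normalize row 5: new (row 5, q) = 0/(3/17) = 0.
z-row ← z-row − (-2/17)·(new row 5): 0 − (-2/17)·0 = 0.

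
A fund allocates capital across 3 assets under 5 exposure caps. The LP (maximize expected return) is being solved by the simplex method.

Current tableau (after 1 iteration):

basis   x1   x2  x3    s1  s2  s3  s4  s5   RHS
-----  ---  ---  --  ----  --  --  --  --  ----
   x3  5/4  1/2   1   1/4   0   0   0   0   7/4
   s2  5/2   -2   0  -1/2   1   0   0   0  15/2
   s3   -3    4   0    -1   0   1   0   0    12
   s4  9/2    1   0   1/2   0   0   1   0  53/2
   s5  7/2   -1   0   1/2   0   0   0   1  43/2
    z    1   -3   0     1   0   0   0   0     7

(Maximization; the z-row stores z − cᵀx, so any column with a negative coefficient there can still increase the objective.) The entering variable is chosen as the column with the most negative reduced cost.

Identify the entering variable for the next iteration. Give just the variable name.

Objective-row coefficients: x1: 1, x2: -3, x3: 0, s1: 1, s2: 0, s3: 0, s4: 0, s5: 0.
The most negative is -3 in column x2, so x2 enters.

x2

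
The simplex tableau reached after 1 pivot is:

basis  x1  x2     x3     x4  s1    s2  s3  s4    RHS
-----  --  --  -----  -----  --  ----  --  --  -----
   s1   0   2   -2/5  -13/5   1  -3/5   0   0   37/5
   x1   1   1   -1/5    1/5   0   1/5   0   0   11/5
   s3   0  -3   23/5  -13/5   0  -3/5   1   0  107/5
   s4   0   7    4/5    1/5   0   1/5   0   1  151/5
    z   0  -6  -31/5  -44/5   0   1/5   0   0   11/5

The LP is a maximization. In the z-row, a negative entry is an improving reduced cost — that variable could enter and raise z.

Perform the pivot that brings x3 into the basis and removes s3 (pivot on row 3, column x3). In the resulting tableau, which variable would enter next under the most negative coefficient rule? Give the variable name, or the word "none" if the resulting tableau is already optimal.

Pivot element 23/5. New z-row = old z-row − (-31/5)·(row 3/(23/5)).
Updated z-row coefficients: x1: 0, x2: -231/23, x3: 0, x4: -283/23, s1: 0, s2: -14/23, s3: 31/23, s4: 0.
The most negative is -283/23 in column x4, so x4 would enter next.

x4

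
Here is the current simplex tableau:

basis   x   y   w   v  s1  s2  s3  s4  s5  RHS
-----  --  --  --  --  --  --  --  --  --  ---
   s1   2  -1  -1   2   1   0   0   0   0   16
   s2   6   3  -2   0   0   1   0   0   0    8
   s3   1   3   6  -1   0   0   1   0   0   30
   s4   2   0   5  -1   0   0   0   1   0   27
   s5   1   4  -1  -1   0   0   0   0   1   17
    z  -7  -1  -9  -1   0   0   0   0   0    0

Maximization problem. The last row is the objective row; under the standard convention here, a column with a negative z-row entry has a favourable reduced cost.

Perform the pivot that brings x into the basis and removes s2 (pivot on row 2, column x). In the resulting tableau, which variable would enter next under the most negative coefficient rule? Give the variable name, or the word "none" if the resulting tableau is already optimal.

Pivot element 6. New z-row = old z-row − (-7)·(row 2/6).
Updated z-row coefficients: x: 0, y: 5/2, w: -34/3, v: -1, s1: 0, s2: 7/6, s3: 0, s4: 0, s5: 0.
The most negative is -34/3 in column w, so w would enter next.

w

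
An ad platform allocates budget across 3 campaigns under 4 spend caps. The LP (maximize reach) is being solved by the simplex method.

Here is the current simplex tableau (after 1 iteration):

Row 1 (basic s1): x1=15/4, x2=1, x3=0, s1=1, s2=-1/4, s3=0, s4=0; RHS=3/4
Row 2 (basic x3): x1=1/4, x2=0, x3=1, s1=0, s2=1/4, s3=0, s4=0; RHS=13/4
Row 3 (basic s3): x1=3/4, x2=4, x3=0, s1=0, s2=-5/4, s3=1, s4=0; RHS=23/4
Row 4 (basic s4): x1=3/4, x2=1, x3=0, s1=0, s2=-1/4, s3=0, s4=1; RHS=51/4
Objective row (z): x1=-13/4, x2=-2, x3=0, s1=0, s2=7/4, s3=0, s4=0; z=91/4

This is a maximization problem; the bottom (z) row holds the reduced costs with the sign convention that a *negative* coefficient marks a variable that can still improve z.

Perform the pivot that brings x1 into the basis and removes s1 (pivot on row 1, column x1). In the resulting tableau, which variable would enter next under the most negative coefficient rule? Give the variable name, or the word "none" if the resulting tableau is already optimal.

x2

Pivot element 15/4. New z-row = old z-row − (-13/4)·(row 1/(15/4)).
Updated z-row coefficients: x1: 0, x2: -17/15, x3: 0, s1: 13/15, s2: 23/15, s3: 0, s4: 0.
The most negative is -17/15 in column x2, so x2 would enter next.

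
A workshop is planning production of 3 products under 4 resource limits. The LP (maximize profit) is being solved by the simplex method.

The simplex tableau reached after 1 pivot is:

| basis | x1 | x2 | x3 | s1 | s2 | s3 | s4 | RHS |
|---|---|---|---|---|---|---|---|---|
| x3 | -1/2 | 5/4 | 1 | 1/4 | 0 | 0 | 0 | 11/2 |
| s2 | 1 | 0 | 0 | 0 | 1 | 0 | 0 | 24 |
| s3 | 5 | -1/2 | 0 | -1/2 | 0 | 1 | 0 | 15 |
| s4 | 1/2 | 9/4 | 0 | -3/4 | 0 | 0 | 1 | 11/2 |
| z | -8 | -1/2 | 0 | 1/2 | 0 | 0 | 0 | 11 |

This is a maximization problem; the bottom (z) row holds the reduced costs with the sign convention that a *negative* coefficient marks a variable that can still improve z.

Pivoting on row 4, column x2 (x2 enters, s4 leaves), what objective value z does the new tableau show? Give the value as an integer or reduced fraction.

Minimum ratio for x2: (11/2)/(9/4) = 22/9.
z changes by −(z-row coeff of x2)·ratio = −(-1/2)·(22/9) = 11/9.
New z = 11 + (11/9) = 110/9.

110/9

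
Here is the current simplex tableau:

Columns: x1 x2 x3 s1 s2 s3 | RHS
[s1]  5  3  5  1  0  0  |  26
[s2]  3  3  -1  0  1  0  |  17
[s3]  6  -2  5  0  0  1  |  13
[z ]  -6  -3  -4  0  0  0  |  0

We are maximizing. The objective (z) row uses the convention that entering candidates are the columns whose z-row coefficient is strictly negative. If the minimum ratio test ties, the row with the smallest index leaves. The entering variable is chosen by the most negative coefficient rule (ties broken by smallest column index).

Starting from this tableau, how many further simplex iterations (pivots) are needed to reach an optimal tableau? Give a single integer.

pivot: x1 in, s3 out → z = 13
pivot: x2 in, s2 out → z = 209/8
pivot: x3 in, s1 out → z = 3319/118
No improving column remains; optimal.

3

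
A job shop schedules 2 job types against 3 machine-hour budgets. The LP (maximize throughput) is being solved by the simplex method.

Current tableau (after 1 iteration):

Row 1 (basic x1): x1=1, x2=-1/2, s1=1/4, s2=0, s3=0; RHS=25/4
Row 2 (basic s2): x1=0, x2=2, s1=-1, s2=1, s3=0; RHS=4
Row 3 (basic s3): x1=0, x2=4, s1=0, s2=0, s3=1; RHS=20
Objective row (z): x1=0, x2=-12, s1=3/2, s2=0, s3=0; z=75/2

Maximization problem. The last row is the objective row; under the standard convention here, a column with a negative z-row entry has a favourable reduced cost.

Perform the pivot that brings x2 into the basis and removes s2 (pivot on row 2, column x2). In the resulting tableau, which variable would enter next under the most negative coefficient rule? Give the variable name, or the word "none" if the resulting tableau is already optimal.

Pivot element 2. New z-row = old z-row − (-12)·(row 2/2).
Updated z-row coefficients: x1: 0, x2: 0, s1: -9/2, s2: 6, s3: 0.
The most negative is -9/2 in column s1, so s1 would enter next.

s1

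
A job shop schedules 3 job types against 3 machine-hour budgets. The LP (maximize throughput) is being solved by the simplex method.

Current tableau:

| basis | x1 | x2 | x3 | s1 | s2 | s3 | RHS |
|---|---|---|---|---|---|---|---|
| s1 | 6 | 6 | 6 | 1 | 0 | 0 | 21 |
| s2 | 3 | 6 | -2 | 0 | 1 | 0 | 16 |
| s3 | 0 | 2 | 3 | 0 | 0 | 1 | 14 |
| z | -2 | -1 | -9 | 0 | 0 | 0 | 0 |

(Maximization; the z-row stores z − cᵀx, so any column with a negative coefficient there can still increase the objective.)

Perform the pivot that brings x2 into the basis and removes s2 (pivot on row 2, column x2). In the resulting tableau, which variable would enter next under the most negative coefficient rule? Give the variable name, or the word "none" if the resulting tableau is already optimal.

x3

Pivot element 6. New z-row = old z-row − (-1)·(row 2/6).
Updated z-row coefficients: x1: -3/2, x2: 0, x3: -28/3, s1: 0, s2: 1/6, s3: 0.
The most negative is -28/3 in column x3, so x3 would enter next.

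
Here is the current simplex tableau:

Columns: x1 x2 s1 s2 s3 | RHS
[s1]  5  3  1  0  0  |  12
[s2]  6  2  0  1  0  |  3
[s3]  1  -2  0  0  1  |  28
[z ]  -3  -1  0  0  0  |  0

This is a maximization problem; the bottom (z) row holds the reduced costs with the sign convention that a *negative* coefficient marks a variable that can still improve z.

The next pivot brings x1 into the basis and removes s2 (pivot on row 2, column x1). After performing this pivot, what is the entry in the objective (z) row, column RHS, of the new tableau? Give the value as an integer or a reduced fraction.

Pivot element is row 2, column x1: 6.
Normalize row 2: new (row 2, RHS) = 3/6 = 1/2.
z-row ← z-row − (-3)·(new row 2): 0 − (-3)·(1/2) = 3/2.

3/2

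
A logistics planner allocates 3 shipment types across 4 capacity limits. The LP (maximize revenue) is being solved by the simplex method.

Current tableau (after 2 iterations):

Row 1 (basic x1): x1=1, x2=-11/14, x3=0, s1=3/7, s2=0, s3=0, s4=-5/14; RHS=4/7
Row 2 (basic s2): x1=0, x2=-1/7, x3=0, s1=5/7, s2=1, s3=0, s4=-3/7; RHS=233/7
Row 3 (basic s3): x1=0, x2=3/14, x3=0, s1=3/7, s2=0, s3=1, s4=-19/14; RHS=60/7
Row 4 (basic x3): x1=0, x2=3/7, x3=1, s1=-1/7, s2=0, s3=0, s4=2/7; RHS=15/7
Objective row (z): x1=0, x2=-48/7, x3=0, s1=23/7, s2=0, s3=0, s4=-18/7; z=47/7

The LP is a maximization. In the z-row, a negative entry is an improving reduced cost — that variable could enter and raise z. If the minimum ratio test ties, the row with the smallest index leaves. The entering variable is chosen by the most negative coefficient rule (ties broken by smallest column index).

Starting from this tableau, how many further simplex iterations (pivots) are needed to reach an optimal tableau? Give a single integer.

1

pivot: x2 in, x3 out → z = 41
No improving column remains; optimal.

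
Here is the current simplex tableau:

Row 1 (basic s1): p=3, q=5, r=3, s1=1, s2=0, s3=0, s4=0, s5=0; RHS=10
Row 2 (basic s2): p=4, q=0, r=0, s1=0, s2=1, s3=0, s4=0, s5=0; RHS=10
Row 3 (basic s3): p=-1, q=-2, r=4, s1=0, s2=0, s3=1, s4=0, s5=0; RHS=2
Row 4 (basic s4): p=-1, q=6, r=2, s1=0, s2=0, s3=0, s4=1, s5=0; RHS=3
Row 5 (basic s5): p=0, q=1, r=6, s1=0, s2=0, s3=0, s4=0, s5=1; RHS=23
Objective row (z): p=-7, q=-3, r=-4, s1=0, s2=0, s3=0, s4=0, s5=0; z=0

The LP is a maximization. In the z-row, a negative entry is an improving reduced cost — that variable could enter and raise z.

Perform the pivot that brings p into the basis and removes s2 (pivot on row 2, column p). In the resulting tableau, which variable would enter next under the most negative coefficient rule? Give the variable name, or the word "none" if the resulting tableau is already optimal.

r

Pivot element 4. New z-row = old z-row − (-7)·(row 2/4).
Updated z-row coefficients: p: 0, q: -3, r: -4, s1: 0, s2: 7/4, s3: 0, s4: 0, s5: 0.
The most negative is -4 in column r, so r would enter next.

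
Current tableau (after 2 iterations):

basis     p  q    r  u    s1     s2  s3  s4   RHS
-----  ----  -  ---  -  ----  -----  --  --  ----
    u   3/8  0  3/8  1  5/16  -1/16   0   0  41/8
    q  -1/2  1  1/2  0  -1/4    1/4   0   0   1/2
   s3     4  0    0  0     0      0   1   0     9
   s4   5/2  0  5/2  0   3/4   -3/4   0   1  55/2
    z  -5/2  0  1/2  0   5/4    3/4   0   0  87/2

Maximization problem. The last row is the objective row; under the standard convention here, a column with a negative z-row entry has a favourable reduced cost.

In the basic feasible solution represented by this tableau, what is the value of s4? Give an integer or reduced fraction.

s4 is basic (row 4); its value is the RHS of that row: 55/2.

55/2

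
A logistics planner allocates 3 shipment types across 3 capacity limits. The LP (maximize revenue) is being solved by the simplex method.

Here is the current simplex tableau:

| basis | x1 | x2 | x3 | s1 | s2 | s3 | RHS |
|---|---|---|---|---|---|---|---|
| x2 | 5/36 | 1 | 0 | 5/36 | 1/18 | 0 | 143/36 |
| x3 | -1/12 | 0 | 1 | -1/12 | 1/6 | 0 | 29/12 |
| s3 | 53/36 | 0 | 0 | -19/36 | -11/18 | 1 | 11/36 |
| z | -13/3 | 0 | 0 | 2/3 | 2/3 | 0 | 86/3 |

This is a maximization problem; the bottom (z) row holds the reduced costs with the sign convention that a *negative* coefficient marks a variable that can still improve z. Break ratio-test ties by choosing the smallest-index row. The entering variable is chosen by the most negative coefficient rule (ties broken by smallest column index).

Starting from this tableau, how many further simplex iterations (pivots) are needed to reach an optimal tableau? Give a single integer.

3

pivot: x1 in, s3 out → z = 1567/53
pivot: s2 in, x3 out → z = 353/7
pivot: s1 in, x2 out → z = 125/2
No improving column remains; optimal.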